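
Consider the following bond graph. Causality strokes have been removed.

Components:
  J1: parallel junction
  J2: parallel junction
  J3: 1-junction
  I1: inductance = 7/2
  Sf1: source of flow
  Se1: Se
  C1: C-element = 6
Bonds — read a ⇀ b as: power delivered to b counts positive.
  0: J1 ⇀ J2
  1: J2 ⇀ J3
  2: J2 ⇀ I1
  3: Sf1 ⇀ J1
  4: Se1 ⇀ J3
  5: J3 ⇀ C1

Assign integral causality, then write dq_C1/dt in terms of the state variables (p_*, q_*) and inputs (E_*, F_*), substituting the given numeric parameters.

b3 stroke→Sf1  (Sf1 (Sf) sets flow on bond)
b4 stroke→J3  (source Se1 imposes e)
b0 stroke→J1  (only one effort-in slot at J1)
b2 stroke→I1  (prefer integral on I1)
b1 stroke→J2  (only one effort-in slot at J2)
b5 stroke→J3  (common-f at J3 fixed by 1)

dq_C1/dt = F_Sf1 - 2*p_I1/7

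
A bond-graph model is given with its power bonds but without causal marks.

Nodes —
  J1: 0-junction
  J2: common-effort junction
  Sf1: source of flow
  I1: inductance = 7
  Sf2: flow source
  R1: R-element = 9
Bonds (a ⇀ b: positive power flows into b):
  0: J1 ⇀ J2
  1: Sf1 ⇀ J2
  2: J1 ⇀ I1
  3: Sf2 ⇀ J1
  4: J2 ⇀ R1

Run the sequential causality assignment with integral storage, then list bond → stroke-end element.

b0 →J1
b1 →Sf1
b2 →I1
b3 →Sf2
b4 →J2

b1 stroke→Sf1  (source Sf1 imposes f)
b3 stroke→Sf2  (Sf2 (Sf) sets flow on bond)
b2 stroke→I1  (I1 integral (f out))
b0 stroke→J1  (only one effort-in slot at J1)
b4 stroke→J2  (J2: last free bond brings effort in)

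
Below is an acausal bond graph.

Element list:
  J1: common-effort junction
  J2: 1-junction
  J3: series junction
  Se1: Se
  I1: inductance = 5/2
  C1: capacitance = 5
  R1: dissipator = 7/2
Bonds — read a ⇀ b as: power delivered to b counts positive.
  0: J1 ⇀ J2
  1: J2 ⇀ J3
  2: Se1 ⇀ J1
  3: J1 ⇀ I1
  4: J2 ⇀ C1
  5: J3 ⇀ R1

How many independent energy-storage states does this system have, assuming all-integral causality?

β2 stroke→J1  (Se1 fixes effort; stroke away)
β0 stroke→J2  (0-jn J1 has e-setter on 2)
β3 stroke→I1  (J1 effort already set via bond 2)
β4 stroke→J2  (C1: C, integral causality)
β1 stroke→J3  (J2 needs exactly one f-in)
β5 stroke→R1  (closing 1-jn rule on J3)

2  (C1, I1 all integral)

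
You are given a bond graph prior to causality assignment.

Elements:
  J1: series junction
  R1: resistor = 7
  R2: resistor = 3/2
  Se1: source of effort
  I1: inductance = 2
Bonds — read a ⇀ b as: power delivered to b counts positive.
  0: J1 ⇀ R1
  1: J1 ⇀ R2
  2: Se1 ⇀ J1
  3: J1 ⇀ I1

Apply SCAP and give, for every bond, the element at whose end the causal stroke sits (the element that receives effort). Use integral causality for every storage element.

#2 stroke→J1  (Se1 fixes effort; stroke away)
#3 stroke→I1  (I1 integral (f out))
#0 stroke→J1  (J1: bond 3 brought flow, rest push out)
#1 stroke→J1  (1-jn J1 has f-setter on 3)

b0 →J1
b1 →J1
b2 →J1
b3 →I1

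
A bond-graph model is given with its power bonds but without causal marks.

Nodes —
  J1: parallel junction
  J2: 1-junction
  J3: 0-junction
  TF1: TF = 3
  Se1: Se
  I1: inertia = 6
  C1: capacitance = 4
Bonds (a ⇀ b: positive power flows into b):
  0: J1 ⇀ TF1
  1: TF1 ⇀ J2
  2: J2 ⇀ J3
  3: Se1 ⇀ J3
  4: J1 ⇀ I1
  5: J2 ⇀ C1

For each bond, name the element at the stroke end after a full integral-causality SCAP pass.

#0 stroke→J1
#1 stroke→TF1
#2 stroke→J2
#3 stroke→J3
#4 stroke→I1
#5 stroke→J2

β3 stroke at J3  (source Se1 imposes e)
β2 stroke at J2  (J3 effort already set via bond 3)
β4 stroke at I1  (I1: I, integral causality)
β0 stroke at J1  (J1 needs exactly one e-in)
β1 stroke at TF1  (TF1: transformer flips bond 0)
β5 stroke at J2  (J2: bond 1 brought flow, rest push out)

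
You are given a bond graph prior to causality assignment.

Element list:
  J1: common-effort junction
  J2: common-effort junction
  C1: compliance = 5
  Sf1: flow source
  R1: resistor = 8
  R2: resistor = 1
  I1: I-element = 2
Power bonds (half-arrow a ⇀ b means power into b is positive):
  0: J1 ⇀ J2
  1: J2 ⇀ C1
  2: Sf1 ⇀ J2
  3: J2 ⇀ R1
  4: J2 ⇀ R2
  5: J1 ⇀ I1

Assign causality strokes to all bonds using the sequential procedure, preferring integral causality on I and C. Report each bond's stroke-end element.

#0 →J1
#1 →J2
#2 →Sf1
#3 →R1
#4 →R2
#5 →I1

#2 stroke at Sf1  (source Sf1 imposes f)
#1 stroke at J2  (prefer integral on C1)
#0 stroke at J1  (J2: bond 1 brought effort, rest push out)
#3 stroke at R1  (J2: bond 1 brought effort, rest push out)
#4 stroke at R2  (J2 effort already set via bond 1)
#5 stroke at I1  (J1 effort already set via bond 0)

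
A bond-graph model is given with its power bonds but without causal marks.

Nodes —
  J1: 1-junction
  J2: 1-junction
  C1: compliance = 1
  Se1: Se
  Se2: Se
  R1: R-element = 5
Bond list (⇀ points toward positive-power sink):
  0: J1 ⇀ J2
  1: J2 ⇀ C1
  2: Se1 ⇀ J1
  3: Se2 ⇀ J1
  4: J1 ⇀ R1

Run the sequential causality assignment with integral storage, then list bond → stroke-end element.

β0 stroke→J1
β1 stroke→J2
β2 stroke→J1
β3 stroke→J1
β4 stroke→R1

β2 stroke→J1  (Se1 (Se) sets effort on bond)
β3 stroke→J1  (source Se2 imposes e)
β1 stroke→J2  (C1 integral (e out))
β0 stroke→J1  (J2: last free bond brings flow in)
β4 stroke→R1  (closing 1-jn rule on J1)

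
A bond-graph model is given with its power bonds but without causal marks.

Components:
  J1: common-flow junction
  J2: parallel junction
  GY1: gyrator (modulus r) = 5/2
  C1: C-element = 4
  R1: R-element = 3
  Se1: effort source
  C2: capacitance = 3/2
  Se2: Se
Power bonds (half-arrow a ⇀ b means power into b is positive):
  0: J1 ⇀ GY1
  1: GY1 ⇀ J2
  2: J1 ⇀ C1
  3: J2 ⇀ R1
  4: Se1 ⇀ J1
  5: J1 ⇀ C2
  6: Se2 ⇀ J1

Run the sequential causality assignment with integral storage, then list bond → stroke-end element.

bond 0 stroke→GY1
bond 1 stroke→GY1
bond 2 stroke→J1
bond 3 stroke→J2
bond 4 stroke→J1
bond 5 stroke→J1
bond 6 stroke→J1

bond 4 stroke at J1  (source Se1 imposes e)
bond 6 stroke at J1  (Se2 (Se) sets effort on bond)
bond 2 stroke at J1  (C1: C, integral causality)
bond 5 stroke at J1  (prefer integral on C2)
bond 0 stroke at GY1  (J1: last free bond brings flow in)
bond 1 stroke at GY1  (GY1 both-in/both-out from 0)
bond 3 stroke at J2  (J2: last free bond brings effort in)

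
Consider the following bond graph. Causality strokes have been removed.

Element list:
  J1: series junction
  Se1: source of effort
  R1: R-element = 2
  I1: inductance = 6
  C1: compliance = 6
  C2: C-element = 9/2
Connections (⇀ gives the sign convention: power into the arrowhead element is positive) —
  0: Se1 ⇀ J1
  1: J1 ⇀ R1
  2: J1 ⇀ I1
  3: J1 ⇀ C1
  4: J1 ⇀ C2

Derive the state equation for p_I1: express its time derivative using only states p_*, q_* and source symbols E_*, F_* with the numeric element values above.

dp_I1/dt = E_Se1 - p_I1/3 - q_C1/6 - 2*q_C2/9

bond 0 stroke→J1  (Se1 fixes effort; stroke away)
bond 2 stroke→I1  (prefer integral on I1)
bond 1 stroke→J1  (1-jn J1 has f-setter on 2)
bond 3 stroke→J1  (J1 flow already set via bond 2)
bond 4 stroke→J1  (J1 flow already set via bond 2)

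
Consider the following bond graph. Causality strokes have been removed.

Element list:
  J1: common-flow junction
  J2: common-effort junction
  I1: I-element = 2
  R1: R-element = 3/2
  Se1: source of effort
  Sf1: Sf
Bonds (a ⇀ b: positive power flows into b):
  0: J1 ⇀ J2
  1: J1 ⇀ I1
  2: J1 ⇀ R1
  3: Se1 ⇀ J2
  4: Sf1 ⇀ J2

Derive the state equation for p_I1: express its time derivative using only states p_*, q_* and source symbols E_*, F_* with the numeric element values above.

#3 →J2  (Se1 (Se) sets effort on bond)
#4 →Sf1  (Sf1: flow source, stroke at near end)
#0 →J1  (common-e at J2 fixed by 3)
#1 →I1  (I1: I, integral causality)
#2 →J1  (common-f at J1 fixed by 1)

dp_I1/dt = -E_Se1 - 3*p_I1/4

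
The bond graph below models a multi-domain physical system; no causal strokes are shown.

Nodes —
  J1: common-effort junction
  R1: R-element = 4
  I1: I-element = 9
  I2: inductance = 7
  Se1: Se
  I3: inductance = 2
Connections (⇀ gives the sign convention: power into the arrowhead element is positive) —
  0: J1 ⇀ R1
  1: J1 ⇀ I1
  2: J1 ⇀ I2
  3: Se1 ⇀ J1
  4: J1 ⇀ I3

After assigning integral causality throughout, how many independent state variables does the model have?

3  (I1, I2, I3 all integral)

b3 |J1  (Se1: effort source, stroke at far end)
b0 |R1  (J1: bond 3 brought effort, rest push out)
b1 |I1  (J1 effort already set via bond 3)
b2 |I2  (0-jn J1 has e-setter on 3)
b4 |I3  (J1 effort already set via bond 3)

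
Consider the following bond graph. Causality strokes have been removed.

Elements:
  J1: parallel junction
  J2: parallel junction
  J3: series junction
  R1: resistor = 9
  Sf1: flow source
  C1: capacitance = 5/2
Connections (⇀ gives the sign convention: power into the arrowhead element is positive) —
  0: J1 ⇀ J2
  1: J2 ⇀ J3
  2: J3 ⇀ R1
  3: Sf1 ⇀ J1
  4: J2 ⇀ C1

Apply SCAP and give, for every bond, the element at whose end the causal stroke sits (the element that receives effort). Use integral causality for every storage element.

bond 0 →J1
bond 1 →J3
bond 2 →R1
bond 3 →Sf1
bond 4 →J2

b3 |Sf1  (Sf1: flow source, stroke at near end)
b0 |J1  (J1: last free bond brings effort in)
b4 |J2  (prefer integral on C1)
b1 |J3  (J2 effort already set via bond 4)
b2 |R1  (closing 1-jn rule on J3)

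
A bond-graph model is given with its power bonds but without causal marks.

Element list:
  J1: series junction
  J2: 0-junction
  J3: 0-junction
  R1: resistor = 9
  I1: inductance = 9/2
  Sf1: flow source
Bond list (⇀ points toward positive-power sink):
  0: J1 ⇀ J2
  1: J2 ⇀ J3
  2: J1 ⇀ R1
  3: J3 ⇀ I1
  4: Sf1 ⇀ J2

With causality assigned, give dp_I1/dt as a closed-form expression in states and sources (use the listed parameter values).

bond 4 stroke at Sf1  (Sf1 fixes flow; stroke at Sf1)
bond 3 stroke at I1  (I1 integral (f out))
bond 1 stroke at J3  (J3 needs exactly one e-in)
bond 0 stroke at J2  (closing 0-jn rule on J2)
bond 2 stroke at J1  (J1: bond 0 brought flow, rest push out)

dp_I1/dt = 9*F_Sf1 - 2*p_I1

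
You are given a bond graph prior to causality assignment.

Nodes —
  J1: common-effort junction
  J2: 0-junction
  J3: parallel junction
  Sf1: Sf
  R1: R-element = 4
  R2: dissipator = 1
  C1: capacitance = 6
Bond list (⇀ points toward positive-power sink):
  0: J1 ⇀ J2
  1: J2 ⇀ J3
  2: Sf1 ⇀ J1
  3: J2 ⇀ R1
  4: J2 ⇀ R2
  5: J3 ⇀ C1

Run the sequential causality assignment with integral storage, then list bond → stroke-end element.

#2 stroke at Sf1  (source Sf1 imposes f)
#0 stroke at J1  (J1 needs exactly one e-in)
#5 stroke at J3  (prefer integral on C1)
#1 stroke at J2  (J3: bond 5 brought effort, rest push out)
#3 stroke at R1  (J2 effort already set via bond 1)
#4 stroke at R2  (J2 effort already set via bond 1)

#0 stroke→J1
#1 stroke→J2
#2 stroke→Sf1
#3 stroke→R1
#4 stroke→R2
#5 stroke→J3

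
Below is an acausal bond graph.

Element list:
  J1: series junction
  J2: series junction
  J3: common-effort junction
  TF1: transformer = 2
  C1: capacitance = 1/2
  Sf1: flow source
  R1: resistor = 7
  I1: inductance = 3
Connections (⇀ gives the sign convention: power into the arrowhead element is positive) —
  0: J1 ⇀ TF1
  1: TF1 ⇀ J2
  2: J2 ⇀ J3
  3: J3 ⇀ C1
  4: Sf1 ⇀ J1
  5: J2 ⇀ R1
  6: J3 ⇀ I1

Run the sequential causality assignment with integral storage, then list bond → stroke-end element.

β4 stroke→Sf1  (Sf1: flow source, stroke at near end)
β0 stroke→J1  (J1 flow already set via bond 4)
β1 stroke→TF1  (through TF1, causality passes straight; one stroke at TF1)
β2 stroke→J2  (1-jn J2 has f-setter on 1)
β5 stroke→J2  (J2: bond 1 brought flow, rest push out)
β3 stroke→J3  (C1 outputs effort q/C1)
β6 stroke→I1  (J3 effort already set via bond 3)

#0 stroke→J1
#1 stroke→TF1
#2 stroke→J2
#3 stroke→J3
#4 stroke→Sf1
#5 stroke→J2
#6 stroke→I1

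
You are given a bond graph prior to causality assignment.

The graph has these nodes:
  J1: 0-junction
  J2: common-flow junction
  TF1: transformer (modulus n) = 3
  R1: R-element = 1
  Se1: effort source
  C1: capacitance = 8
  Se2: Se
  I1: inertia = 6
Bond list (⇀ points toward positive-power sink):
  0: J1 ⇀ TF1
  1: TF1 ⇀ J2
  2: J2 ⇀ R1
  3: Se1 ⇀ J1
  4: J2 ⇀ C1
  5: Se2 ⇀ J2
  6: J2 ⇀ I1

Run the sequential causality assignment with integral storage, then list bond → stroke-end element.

#0 stroke→TF1
#1 stroke→J2
#2 stroke→J2
#3 stroke→J1
#4 stroke→J2
#5 stroke→J2
#6 stroke→I1

β3 →J1  (source Se1 imposes e)
β5 →J2  (Se2 fixes effort; stroke away)
β0 →TF1  (J1: bond 3 brought effort, rest push out)
β1 →J2  (TF1: transformer flips bond 0)
β4 →J2  (prefer integral on C1)
β6 →I1  (prefer integral on I1)
β2 →J2  (1-jn J2 has f-setter on 6)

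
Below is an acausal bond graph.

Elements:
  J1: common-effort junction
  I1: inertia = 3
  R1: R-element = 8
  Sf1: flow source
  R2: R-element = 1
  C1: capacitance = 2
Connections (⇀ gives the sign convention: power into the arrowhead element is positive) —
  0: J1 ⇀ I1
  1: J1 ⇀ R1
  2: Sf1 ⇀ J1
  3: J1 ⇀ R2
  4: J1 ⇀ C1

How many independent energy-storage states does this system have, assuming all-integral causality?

2  (C1, I1 all integral)

b2 stroke→Sf1  (source Sf1 imposes f)
b0 stroke→I1  (I1: I, integral causality)
b4 stroke→J1  (C1: C, integral causality)
b1 stroke→R1  (J1 effort already set via bond 4)
b3 stroke→R2  (0-jn J1 has e-setter on 4)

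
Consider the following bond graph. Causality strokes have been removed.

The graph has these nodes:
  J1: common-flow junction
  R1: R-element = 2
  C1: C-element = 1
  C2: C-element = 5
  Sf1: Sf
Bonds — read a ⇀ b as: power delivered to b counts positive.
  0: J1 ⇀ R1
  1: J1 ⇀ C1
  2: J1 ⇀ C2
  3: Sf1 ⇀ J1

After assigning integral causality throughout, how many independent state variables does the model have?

#3 →Sf1  (Sf1: flow source, stroke at near end)
#0 →J1  (J1: bond 3 brought flow, rest push out)
#1 →J1  (J1 flow already set via bond 3)
#2 →J1  (common-f at J1 fixed by 3)

2  (C1, C2 all integral)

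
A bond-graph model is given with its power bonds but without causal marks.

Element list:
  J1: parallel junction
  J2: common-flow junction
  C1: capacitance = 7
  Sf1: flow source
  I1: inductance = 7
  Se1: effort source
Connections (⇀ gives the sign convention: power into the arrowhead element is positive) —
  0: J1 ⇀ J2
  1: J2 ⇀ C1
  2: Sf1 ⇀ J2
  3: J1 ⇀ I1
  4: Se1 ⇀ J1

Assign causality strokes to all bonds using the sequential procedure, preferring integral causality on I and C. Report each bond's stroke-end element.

bond 2 →Sf1  (Sf1 (Sf) sets flow on bond)
bond 4 →J1  (source Se1 imposes e)
bond 0 →J2  (J1 effort already set via bond 4)
bond 3 →I1  (common-e at J1 fixed by 4)
bond 1 →J2  (common-f at J2 fixed by 2)

bond 0 →J2
bond 1 →J2
bond 2 →Sf1
bond 3 →I1
bond 4 →J1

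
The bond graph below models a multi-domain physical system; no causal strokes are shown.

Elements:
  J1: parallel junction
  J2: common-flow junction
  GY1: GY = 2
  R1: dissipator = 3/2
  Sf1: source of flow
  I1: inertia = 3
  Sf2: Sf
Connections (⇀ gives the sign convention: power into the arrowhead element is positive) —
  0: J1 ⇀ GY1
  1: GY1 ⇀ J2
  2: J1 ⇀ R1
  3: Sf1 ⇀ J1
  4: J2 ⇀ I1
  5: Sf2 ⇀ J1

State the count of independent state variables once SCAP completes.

1  (I1 all integral)

b3 |Sf1  (Sf1 fixes flow; stroke at Sf1)
b5 |Sf2  (Sf2 (Sf) sets flow on bond)
b4 |I1  (I1 outputs flow p/I1)
b1 |J2  (1-jn J2 has f-setter on 4)
b0 |J1  (through GY1, causality inverts; strokes same side of GY1)
b2 |R1  (common-e at J1 fixed by 0)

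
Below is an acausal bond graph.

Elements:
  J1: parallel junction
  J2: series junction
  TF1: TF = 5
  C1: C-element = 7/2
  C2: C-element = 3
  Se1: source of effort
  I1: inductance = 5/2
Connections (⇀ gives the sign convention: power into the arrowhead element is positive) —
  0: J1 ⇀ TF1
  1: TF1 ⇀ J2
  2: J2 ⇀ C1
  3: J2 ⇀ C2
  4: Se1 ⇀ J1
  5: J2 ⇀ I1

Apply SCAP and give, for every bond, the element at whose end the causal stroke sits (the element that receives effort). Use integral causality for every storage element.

β0 |TF1
β1 |J2
β2 |J2
β3 |J2
β4 |J1
β5 |I1

b4 |J1  (source Se1 imposes e)
b0 |TF1  (0-jn J1 has e-setter on 4)
b1 |J2  (TF1: transformer flips bond 0)
b2 |J2  (C1 integral (e out))
b3 |J2  (C2 outputs effort q/C2)
b5 |I1  (only one flow-in slot at J2)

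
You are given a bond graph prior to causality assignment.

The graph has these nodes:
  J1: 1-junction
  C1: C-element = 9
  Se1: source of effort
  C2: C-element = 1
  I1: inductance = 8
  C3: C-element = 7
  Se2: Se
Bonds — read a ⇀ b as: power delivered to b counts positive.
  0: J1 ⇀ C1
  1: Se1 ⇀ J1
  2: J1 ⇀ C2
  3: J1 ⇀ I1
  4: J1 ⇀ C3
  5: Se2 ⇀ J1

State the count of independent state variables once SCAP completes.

4  (C1, C2, C3, I1 all integral)

bond 1 stroke→J1  (Se1 fixes effort; stroke away)
bond 5 stroke→J1  (Se2 fixes effort; stroke away)
bond 0 stroke→J1  (prefer integral on C1)
bond 2 stroke→J1  (C2: C, integral causality)
bond 3 stroke→I1  (I1: I, integral causality)
bond 4 stroke→J1  (1-jn J1 has f-setter on 3)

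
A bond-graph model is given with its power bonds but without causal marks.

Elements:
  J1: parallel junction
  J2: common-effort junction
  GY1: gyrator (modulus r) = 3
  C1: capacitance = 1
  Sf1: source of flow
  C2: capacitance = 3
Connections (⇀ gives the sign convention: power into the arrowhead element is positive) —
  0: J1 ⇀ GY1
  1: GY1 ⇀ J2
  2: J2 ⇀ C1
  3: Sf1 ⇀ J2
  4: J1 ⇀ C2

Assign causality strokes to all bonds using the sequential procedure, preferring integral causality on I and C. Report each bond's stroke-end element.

bond 0 stroke at GY1
bond 1 stroke at GY1
bond 2 stroke at J2
bond 3 stroke at Sf1
bond 4 stroke at J1

b3 stroke→Sf1  (Sf1 (Sf) sets flow on bond)
b2 stroke→J2  (prefer integral on C1)
b1 stroke→GY1  (J2 effort already set via bond 2)
b0 stroke→GY1  (GY1: gyrator matches bond 1)
b4 stroke→J1  (only one effort-in slot at J1)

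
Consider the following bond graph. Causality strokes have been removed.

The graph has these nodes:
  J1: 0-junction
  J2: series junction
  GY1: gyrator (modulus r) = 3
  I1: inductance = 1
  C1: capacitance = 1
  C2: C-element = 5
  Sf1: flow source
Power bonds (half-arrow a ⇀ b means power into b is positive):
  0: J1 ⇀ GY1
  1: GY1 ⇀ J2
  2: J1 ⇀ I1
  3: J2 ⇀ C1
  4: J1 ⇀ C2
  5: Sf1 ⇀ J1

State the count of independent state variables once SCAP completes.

bond 5 stroke→Sf1  (Sf1 fixes flow; stroke at Sf1)
bond 2 stroke→I1  (I1: I, integral causality)
bond 3 stroke→J2  (prefer integral on C1)
bond 1 stroke→GY1  (J2: last free bond brings flow in)
bond 0 stroke→GY1  (GY1 both-in/both-out from 1)
bond 4 stroke→J1  (J1 needs exactly one e-in)

3  (C1, C2, I1 all integral)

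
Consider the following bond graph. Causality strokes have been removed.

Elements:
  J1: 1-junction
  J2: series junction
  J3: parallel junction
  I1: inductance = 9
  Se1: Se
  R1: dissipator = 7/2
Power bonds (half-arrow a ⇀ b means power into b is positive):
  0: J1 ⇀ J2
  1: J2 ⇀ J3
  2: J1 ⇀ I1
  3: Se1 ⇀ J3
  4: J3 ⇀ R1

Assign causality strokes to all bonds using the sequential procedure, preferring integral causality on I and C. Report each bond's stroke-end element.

#3 →J3  (source Se1 imposes e)
#1 →J2  (common-e at J3 fixed by 3)
#4 →R1  (J3 effort already set via bond 3)
#0 →J1  (closing 1-jn rule on J2)
#2 →I1  (J1: last free bond brings flow in)

b0 →J1
b1 →J2
b2 →I1
b3 →J3
b4 →R1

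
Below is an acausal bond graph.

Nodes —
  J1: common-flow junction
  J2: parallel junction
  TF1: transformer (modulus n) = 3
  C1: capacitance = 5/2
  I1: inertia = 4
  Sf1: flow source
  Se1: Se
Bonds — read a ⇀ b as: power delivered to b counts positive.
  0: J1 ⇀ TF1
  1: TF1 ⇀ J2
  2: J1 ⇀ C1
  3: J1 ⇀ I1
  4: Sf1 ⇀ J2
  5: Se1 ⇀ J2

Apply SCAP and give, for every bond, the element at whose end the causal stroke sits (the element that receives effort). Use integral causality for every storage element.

#4 →Sf1  (Sf1 (Sf) sets flow on bond)
#5 →J2  (source Se1 imposes e)
#1 →TF1  (J2 effort already set via bond 5)
#0 →J1  (TF TF1: opposite of bond 1)
#2 →J1  (C1 outputs effort q/C1)
#3 →I1  (only one flow-in slot at J1)

bond 0 stroke→J1
bond 1 stroke→TF1
bond 2 stroke→J1
bond 3 stroke→I1
bond 4 stroke→Sf1
bond 5 stroke→J2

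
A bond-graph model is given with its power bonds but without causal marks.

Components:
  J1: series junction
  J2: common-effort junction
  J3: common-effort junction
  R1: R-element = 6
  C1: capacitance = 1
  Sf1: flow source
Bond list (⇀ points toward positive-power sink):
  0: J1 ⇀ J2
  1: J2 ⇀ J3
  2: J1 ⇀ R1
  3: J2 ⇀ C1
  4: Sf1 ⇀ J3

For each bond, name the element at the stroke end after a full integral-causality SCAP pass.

β4 stroke→Sf1  (source Sf1 imposes f)
β1 stroke→J3  (closing 0-jn rule on J3)
β3 stroke→J2  (C1 integral (e out))
β0 stroke→J1  (0-jn J2 has e-setter on 3)
β2 stroke→R1  (J1 needs exactly one f-in)

#0 stroke at J1
#1 stroke at J3
#2 stroke at R1
#3 stroke at J2
#4 stroke at Sf1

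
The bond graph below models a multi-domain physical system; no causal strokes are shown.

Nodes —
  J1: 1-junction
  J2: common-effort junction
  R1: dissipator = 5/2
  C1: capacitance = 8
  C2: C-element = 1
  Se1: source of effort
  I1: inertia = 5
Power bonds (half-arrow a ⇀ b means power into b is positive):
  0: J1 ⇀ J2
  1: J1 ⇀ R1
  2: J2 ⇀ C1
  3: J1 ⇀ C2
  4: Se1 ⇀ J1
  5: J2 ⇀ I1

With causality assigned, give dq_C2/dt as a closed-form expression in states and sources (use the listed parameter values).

b4 stroke at J1  (Se1 fixes effort; stroke away)
b2 stroke at J2  (C1 outputs effort q/C1)
b0 stroke at J1  (common-e at J2 fixed by 2)
b5 stroke at I1  (J2 effort already set via bond 2)
b3 stroke at J1  (C2 outputs effort q/C2)
b1 stroke at R1  (J1 needs exactly one f-in)

dq_C2/dt = 2*E_Se1/5 - q_C1/20 - 2*q_C2/5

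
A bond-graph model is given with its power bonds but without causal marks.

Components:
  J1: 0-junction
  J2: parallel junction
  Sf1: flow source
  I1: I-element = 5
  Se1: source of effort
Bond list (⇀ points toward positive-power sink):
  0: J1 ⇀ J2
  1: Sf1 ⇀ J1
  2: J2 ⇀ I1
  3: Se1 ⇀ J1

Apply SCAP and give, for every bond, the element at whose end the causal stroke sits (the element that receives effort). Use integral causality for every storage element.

#0 stroke at J2
#1 stroke at Sf1
#2 stroke at I1
#3 stroke at J1

b1 |Sf1  (Sf1 fixes flow; stroke at Sf1)
b3 |J1  (Se1 fixes effort; stroke away)
b0 |J2  (0-jn J1 has e-setter on 3)
b2 |I1  (J2 effort already set via bond 0)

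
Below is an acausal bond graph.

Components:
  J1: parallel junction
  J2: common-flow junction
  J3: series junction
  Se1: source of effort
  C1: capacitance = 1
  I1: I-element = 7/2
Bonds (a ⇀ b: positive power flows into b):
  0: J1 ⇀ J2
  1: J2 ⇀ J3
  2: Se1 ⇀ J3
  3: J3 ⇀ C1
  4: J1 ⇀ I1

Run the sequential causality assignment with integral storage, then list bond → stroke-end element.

#2 |J3  (Se1 fixes effort; stroke away)
#3 |J3  (C1 integral (e out))
#1 |J2  (closing 1-jn rule on J3)
#0 |J1  (J2: last free bond brings flow in)
#4 |I1  (0-jn J1 has e-setter on 0)

β0 stroke→J1
β1 stroke→J2
β2 stroke→J3
β3 stroke→J3
β4 stroke→I1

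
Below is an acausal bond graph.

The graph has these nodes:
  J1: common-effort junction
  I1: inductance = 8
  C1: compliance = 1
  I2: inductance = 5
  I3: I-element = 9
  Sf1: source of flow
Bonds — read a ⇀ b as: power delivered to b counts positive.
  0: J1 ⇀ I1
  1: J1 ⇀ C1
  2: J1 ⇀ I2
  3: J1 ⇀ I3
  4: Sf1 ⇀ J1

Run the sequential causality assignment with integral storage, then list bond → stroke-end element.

#4 →Sf1  (Sf1: flow source, stroke at near end)
#0 →I1  (I1: I, integral causality)
#1 →J1  (C1: C, integral causality)
#2 →I2  (J1: bond 1 brought effort, rest push out)
#3 →I3  (J1: bond 1 brought effort, rest push out)

bond 0 stroke→I1
bond 1 stroke→J1
bond 2 stroke→I2
bond 3 stroke→I3
bond 4 stroke→Sf1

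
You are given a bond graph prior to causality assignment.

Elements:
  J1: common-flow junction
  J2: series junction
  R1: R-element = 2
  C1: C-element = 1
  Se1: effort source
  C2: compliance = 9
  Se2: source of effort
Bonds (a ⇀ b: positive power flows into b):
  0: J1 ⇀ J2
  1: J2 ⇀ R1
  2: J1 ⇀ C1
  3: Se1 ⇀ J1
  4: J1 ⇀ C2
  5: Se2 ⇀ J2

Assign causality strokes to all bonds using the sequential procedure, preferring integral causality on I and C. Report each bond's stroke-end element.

b0 |J2
b1 |R1
b2 |J1
b3 |J1
b4 |J1
b5 |J2

b3 |J1  (Se1 fixes effort; stroke away)
b5 |J2  (Se2: effort source, stroke at far end)
b2 |J1  (C1: C, integral causality)
b4 |J1  (C2 outputs effort q/C2)
b0 |J2  (J1: last free bond brings flow in)
b1 |R1  (J2 needs exactly one f-in)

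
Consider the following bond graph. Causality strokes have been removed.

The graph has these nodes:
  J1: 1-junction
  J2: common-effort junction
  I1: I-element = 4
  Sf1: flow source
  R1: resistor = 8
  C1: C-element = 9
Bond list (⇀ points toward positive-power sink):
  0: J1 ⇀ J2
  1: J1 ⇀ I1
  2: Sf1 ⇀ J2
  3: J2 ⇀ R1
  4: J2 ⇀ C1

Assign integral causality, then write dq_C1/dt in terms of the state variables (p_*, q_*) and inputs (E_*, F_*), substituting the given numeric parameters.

#2 →Sf1  (Sf1: flow source, stroke at near end)
#1 →I1  (I1 outputs flow p/I1)
#0 →J1  (J1 flow already set via bond 1)
#4 →J2  (prefer integral on C1)
#3 →R1  (J2: bond 4 brought effort, rest push out)

dq_C1/dt = F_Sf1 + p_I1/4 - q_C1/72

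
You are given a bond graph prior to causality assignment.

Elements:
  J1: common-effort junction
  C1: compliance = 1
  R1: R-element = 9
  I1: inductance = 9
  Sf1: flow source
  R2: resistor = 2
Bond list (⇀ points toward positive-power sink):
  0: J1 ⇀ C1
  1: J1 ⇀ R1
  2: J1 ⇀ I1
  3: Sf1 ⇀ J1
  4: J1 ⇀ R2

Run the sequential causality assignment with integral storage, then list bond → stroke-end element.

bond 0 stroke→J1
bond 1 stroke→R1
bond 2 stroke→I1
bond 3 stroke→Sf1
bond 4 stroke→R2

bond 3 stroke at Sf1  (Sf1 fixes flow; stroke at Sf1)
bond 0 stroke at J1  (prefer integral on C1)
bond 1 stroke at R1  (common-e at J1 fixed by 0)
bond 2 stroke at I1  (common-e at J1 fixed by 0)
bond 4 stroke at R2  (J1: bond 0 brought effort, rest push out)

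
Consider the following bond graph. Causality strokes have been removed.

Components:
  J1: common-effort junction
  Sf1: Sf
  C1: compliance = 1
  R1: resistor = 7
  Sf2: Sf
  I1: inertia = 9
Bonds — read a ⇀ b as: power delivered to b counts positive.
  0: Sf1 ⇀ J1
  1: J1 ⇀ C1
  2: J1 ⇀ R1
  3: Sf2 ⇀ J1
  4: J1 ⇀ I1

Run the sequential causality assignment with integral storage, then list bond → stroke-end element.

β0 stroke→Sf1
β1 stroke→J1
β2 stroke→R1
β3 stroke→Sf2
β4 stroke→I1

bond 0 →Sf1  (Sf1 (Sf) sets flow on bond)
bond 3 →Sf2  (Sf2 (Sf) sets flow on bond)
bond 1 →J1  (C1: C, integral causality)
bond 2 →R1  (J1: bond 1 brought effort, rest push out)
bond 4 →I1  (J1 effort already set via bond 1)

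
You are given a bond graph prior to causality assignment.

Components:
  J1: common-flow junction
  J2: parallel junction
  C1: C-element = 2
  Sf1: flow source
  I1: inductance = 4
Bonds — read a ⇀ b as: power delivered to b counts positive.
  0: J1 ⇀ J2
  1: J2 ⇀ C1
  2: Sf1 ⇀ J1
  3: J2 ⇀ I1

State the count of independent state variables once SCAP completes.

2  (C1, I1 all integral)

bond 2 →Sf1  (Sf1 (Sf) sets flow on bond)
bond 0 →J1  (1-jn J1 has f-setter on 2)
bond 1 →J2  (C1 outputs effort q/C1)
bond 3 →I1  (J2: bond 1 brought effort, rest push out)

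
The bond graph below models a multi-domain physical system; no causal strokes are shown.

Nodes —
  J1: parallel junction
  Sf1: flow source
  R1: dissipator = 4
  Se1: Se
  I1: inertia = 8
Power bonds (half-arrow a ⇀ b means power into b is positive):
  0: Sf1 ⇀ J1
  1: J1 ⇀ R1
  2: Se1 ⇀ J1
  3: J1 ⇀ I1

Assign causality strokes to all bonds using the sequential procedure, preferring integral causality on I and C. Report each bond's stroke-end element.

#0 |Sf1  (source Sf1 imposes f)
#2 |J1  (Se1: effort source, stroke at far end)
#1 |R1  (common-e at J1 fixed by 2)
#3 |I1  (0-jn J1 has e-setter on 2)

b0 →Sf1
b1 →R1
b2 →J1
b3 →I1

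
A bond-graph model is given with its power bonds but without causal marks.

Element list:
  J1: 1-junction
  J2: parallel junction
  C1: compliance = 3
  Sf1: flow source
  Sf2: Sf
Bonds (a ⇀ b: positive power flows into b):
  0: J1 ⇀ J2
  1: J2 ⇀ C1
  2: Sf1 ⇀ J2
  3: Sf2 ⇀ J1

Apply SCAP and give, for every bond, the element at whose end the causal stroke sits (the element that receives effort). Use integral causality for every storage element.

#2 stroke→Sf1  (source Sf1 imposes f)
#3 stroke→Sf2  (Sf2 (Sf) sets flow on bond)
#0 stroke→J1  (common-f at J1 fixed by 3)
#1 stroke→J2  (only one effort-in slot at J2)

b0 stroke at J1
b1 stroke at J2
b2 stroke at Sf1
b3 stroke at Sf2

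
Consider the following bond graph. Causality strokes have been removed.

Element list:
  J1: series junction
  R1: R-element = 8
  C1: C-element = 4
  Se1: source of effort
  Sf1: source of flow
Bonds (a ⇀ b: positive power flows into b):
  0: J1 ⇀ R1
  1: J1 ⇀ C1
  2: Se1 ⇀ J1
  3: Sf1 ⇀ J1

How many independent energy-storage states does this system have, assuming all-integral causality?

1  (C1 all integral)

β2 →J1  (source Se1 imposes e)
β3 →Sf1  (Sf1 fixes flow; stroke at Sf1)
β0 →J1  (common-f at J1 fixed by 3)
β1 →J1  (J1: bond 3 brought flow, rest push out)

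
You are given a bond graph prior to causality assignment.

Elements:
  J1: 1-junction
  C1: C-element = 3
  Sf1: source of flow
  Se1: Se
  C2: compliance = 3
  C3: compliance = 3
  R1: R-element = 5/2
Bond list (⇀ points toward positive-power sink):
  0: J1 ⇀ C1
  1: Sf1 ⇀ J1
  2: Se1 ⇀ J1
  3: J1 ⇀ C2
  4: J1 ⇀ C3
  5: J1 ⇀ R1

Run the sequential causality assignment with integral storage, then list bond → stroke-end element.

#1 stroke→Sf1  (Sf1: flow source, stroke at near end)
#2 stroke→J1  (Se1 (Se) sets effort on bond)
#0 stroke→J1  (J1: bond 1 brought flow, rest push out)
#3 stroke→J1  (common-f at J1 fixed by 1)
#4 stroke→J1  (common-f at J1 fixed by 1)
#5 stroke→J1  (J1 flow already set via bond 1)

#0 →J1
#1 →Sf1
#2 →J1
#3 →J1
#4 →J1
#5 →J1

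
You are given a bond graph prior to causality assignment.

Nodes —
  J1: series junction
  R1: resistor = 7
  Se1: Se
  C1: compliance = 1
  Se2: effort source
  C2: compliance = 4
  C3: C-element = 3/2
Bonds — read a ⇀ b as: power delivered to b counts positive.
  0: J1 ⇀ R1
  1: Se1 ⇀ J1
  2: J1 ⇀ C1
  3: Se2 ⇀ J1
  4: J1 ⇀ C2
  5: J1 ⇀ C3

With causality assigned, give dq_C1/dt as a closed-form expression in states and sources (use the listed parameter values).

β1 stroke at J1  (Se1: effort source, stroke at far end)
β3 stroke at J1  (Se2 (Se) sets effort on bond)
β2 stroke at J1  (C1 outputs effort q/C1)
β4 stroke at J1  (C2: C, integral causality)
β5 stroke at J1  (prefer integral on C3)
β0 stroke at R1  (J1 needs exactly one f-in)

dq_C1/dt = E_Se1/7 + E_Se2/7 - q_C1/7 - q_C2/28 - 2*q_C3/21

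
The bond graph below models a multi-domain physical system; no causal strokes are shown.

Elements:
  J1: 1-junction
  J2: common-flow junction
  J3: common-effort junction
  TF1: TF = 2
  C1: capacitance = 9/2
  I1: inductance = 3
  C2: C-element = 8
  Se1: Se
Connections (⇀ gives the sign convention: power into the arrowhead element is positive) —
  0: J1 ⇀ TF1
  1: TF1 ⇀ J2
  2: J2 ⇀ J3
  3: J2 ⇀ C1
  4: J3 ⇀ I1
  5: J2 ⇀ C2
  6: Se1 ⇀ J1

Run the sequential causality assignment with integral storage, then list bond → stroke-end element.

β6 stroke→J1  (source Se1 imposes e)
β0 stroke→TF1  (only one flow-in slot at J1)
β1 stroke→J2  (TF TF1: opposite of bond 0)
β3 stroke→J2  (C1: C, integral causality)
β4 stroke→I1  (prefer integral on I1)
β2 stroke→J3  (J3 needs exactly one e-in)
β5 stroke→J2  (1-jn J2 has f-setter on 2)

bond 0 stroke at TF1
bond 1 stroke at J2
bond 2 stroke at J3
bond 3 stroke at J2
bond 4 stroke at I1
bond 5 stroke at J2
bond 6 stroke at J1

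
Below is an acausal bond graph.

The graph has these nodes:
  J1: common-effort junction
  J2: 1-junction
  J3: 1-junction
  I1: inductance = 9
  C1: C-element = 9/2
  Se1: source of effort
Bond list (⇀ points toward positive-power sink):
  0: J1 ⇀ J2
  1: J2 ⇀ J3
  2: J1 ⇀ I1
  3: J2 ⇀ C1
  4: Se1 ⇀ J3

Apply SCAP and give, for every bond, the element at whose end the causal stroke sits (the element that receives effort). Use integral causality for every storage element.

#4 |J3  (Se1 fixes effort; stroke away)
#1 |J2  (J3 needs exactly one f-in)
#2 |I1  (I1: I, integral causality)
#0 |J1  (J1: last free bond brings effort in)
#3 |J2  (1-jn J2 has f-setter on 0)

#0 →J1
#1 →J2
#2 →I1
#3 →J2
#4 →J3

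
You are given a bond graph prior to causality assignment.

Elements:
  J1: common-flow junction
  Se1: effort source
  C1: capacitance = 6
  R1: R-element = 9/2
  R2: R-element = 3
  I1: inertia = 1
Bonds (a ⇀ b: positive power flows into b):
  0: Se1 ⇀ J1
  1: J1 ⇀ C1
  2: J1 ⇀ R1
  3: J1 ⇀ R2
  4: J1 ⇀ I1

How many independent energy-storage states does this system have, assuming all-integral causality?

#0 stroke at J1  (Se1 (Se) sets effort on bond)
#1 stroke at J1  (C1 integral (e out))
#4 stroke at I1  (I1 outputs flow p/I1)
#2 stroke at J1  (common-f at J1 fixed by 4)
#3 stroke at J1  (common-f at J1 fixed by 4)

2  (C1, I1 all integral)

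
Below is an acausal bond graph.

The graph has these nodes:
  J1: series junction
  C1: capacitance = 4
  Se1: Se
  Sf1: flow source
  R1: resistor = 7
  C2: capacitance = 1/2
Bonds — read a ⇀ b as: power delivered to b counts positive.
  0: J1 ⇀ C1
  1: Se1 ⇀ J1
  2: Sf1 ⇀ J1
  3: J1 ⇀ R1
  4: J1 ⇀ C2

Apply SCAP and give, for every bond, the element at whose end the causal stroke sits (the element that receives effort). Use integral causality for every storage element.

bond 1 →J1  (Se1: effort source, stroke at far end)
bond 2 →Sf1  (Sf1 fixes flow; stroke at Sf1)
bond 0 →J1  (J1 flow already set via bond 2)
bond 3 →J1  (J1: bond 2 brought flow, rest push out)
bond 4 →J1  (1-jn J1 has f-setter on 2)

#0 →J1
#1 →J1
#2 →Sf1
#3 →J1
#4 →J1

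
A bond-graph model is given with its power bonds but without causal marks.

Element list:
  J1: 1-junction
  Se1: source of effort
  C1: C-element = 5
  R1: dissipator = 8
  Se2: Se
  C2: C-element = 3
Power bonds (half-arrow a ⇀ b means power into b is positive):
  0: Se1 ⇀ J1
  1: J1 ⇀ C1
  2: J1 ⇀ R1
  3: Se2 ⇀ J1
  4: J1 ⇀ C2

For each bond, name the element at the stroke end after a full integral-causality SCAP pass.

b0 stroke→J1
b1 stroke→J1
b2 stroke→R1
b3 stroke→J1
b4 stroke→J1

#0 stroke→J1  (Se1: effort source, stroke at far end)
#3 stroke→J1  (Se2 fixes effort; stroke away)
#1 stroke→J1  (C1: C, integral causality)
#4 stroke→J1  (C2 outputs effort q/C2)
#2 stroke→R1  (J1 needs exactly one f-in)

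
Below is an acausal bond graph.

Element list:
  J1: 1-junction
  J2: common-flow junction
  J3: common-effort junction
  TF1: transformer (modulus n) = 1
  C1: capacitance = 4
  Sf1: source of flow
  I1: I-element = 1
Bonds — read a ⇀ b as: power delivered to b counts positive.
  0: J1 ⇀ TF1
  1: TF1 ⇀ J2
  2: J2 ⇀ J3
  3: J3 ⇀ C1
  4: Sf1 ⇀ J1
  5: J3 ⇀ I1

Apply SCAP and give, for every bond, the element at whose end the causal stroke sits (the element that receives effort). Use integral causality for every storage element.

β0 |J1
β1 |TF1
β2 |J2
β3 |J3
β4 |Sf1
β5 |I1

b4 stroke→Sf1  (Sf1 (Sf) sets flow on bond)
b0 stroke→J1  (common-f at J1 fixed by 4)
b1 stroke→TF1  (TF1: transformer flips bond 0)
b2 stroke→J2  (J2: bond 1 brought flow, rest push out)
b3 stroke→J3  (C1: C, integral causality)
b5 stroke→I1  (common-e at J3 fixed by 3)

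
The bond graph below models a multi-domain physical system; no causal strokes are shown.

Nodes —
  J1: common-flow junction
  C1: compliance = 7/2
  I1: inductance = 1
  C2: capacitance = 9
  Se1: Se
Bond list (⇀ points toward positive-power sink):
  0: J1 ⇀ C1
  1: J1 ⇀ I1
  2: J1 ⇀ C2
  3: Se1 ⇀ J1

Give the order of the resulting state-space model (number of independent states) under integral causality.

3  (C1, C2, I1 all integral)

bond 3 stroke at J1  (Se1: effort source, stroke at far end)
bond 0 stroke at J1  (C1 integral (e out))
bond 1 stroke at I1  (I1 outputs flow p/I1)
bond 2 stroke at J1  (J1: bond 1 brought flow, rest push out)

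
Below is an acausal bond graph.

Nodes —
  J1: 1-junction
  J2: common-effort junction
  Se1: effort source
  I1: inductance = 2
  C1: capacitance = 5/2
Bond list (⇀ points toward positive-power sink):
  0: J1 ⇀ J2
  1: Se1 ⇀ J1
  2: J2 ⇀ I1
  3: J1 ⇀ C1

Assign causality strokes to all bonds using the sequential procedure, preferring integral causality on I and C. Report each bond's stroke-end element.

β1 |J1  (Se1: effort source, stroke at far end)
β2 |I1  (I1: I, integral causality)
β0 |J2  (closing 0-jn rule on J2)
β3 |J1  (1-jn J1 has f-setter on 0)

bond 0 stroke at J2
bond 1 stroke at J1
bond 2 stroke at I1
bond 3 stroke at J1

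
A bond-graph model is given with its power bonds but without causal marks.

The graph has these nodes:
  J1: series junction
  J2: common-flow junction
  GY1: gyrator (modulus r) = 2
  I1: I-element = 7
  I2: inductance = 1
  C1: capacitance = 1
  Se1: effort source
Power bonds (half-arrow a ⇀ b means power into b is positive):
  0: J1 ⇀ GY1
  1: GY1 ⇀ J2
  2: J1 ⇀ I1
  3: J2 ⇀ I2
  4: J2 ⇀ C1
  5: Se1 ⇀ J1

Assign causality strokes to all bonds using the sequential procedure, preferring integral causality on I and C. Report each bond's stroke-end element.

b5 |J1  (source Se1 imposes e)
b2 |I1  (I1: I, integral causality)
b0 |J1  (common-f at J1 fixed by 2)
b1 |J2  (GY GY1: same side as bond 0)
b3 |I2  (I2: I, integral causality)
b4 |J2  (J2: bond 3 brought flow, rest push out)

#0 stroke at J1
#1 stroke at J2
#2 stroke at I1
#3 stroke at I2
#4 stroke at J2
#5 stroke at J1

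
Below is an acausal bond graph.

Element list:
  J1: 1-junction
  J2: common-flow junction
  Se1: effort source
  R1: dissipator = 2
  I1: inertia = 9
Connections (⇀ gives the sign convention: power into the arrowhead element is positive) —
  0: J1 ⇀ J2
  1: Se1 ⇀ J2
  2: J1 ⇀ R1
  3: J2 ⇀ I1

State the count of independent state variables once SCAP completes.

1  (I1 all integral)

β1 |J2  (Se1 fixes effort; stroke away)
β3 |I1  (prefer integral on I1)
β0 |J2  (common-f at J2 fixed by 3)
β2 |J1  (1-jn J1 has f-setter on 0)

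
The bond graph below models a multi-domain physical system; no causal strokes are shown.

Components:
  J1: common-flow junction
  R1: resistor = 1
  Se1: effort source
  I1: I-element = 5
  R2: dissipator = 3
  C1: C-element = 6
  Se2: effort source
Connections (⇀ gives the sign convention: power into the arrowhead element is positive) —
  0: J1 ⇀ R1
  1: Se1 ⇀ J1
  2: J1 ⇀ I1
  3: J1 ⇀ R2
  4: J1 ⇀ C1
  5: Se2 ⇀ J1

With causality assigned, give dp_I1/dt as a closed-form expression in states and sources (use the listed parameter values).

dp_I1/dt = E_Se1 + E_Se2 - 4*p_I1/5 - q_C1/6

bond 1 stroke at J1  (Se1 fixes effort; stroke away)
bond 5 stroke at J1  (Se2 (Se) sets effort on bond)
bond 2 stroke at I1  (I1 integral (f out))
bond 0 stroke at J1  (1-jn J1 has f-setter on 2)
bond 3 stroke at J1  (1-jn J1 has f-setter on 2)
bond 4 stroke at J1  (J1: bond 2 brought flow, rest push out)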